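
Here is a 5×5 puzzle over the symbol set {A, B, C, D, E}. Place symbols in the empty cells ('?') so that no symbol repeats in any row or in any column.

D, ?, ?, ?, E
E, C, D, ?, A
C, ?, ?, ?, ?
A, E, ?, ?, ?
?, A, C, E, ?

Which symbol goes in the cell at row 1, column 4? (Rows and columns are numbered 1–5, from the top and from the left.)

C

row 1 has {D,E}; column 2 has {A,C,E} — only B is left for (r1,c2).
row 1 has {B,D,E}; column 3 has {C,D} — only A is left for (r1,c3).
row 1 has {A,B,D,E}; column 4 has {E} — only C is left for (r1,c4).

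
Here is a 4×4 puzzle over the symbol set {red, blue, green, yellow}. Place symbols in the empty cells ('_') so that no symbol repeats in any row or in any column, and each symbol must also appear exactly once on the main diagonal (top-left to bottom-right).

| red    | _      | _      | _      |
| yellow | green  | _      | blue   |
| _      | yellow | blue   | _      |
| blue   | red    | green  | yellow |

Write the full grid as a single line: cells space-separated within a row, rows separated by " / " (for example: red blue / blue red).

red blue yellow green / yellow green red blue / green yellow blue red / blue red green yellow

(r1,c2) = blue
(r1,c3) = yellow
(r1,c4) = green
(r2,c3) = red
(r3,c1) = green
(r3,c4) = red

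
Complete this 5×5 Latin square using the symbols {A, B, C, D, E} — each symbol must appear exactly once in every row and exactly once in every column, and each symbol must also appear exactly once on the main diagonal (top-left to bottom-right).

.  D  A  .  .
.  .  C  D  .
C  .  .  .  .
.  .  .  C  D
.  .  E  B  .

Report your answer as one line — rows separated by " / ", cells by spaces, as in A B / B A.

(r1,c4) = E
(r3,c4) = A
(r4,c3) = B
(r5,c5) = A
(r1,c1) = B
(r1,c5) = C
(r2,c2) = E
(r2,c5) = B
(r3,c2) = B
(r3,c3) = D
(r3,c5) = E
(r4,c2) = A
(r5,c1) = D
(r5,c2) = C
(r2,c1) = A
(r4,c1) = E

B D A E C / A E C D B / C B D A E / E A B C D / D C E B A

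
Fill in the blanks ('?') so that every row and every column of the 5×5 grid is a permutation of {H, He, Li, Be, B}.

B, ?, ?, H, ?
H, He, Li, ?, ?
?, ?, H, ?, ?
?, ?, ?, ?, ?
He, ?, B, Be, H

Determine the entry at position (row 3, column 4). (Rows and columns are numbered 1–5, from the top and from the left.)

(r2,c4): row 2 has {H,He,Li}; column 4 has {H,Be}, so it must be B.
(r2,c5): row 2 has {H,He,Li,B}; column 5 has {H}, so it must be Be.
(r5,c2): row 5 has {H,He,Be,B}; column 2 has {He}, so it must be Li.
(r1,c2): row 1 has {H,B}; column 2 has {He,Li}, so it must be Be.
(r1,c3): row 1 has {H,Be,B}; column 3 has {H,Li,B}, so it must be He.
(r1,c5): row 1 has {H,He,Be,B}; column 5 has {H,Be}, so it must be Li.
(r3,c2): row 3 has {H}; column 2 has {He,Li,Be}, so it must be B.
(r3,c5): row 3 has {H,B}; column 5 has {H,Li,Be}, so it must be He.
(r4,c2): row 4 is empty so far; column 2 has {He,Li,Be,B}, so it must be H.
(r4,c3): row 4 has {H}; column 3 has {H,He,Li,B}, so it must be Be.
(r4,c5): row 4 has {H,Be}; column 5 has {H,He,Li,Be}, so it must be B.
(r3,c4): row 3 has {H,He,B}; column 4 has {H,Be,B}, so it must be Li.

Li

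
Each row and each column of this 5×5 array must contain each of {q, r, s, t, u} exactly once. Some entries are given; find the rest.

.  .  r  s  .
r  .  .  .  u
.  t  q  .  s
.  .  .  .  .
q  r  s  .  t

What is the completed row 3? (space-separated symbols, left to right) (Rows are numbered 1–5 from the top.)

u t q r s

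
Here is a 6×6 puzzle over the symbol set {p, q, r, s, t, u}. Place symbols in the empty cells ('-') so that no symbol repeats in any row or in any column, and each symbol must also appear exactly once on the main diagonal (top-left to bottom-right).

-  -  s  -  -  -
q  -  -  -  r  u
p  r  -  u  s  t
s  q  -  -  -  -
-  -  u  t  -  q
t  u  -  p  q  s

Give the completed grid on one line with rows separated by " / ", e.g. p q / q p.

u p s q t r / q t p s r u / p r q u s t / s q t r u p / r s u t p q / t u r p q s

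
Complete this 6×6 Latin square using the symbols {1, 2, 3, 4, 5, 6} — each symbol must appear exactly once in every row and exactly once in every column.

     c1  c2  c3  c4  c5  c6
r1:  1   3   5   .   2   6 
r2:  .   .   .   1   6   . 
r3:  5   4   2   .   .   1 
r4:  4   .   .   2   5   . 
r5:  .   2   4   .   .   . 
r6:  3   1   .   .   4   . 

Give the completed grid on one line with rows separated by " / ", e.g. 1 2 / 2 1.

1 3 5 4 2 6 / 2 5 3 1 6 4 / 5 4 2 6 3 1 / 4 6 1 2 5 3 / 6 2 4 3 1 5 / 3 1 6 5 4 2

(r1,c4) = 4
(r2,c1) = 2
(r2,c2) = 5
(r2,c3) = 3
(r2,c6) = 4
(r3,c5) = 3
(r4,c2) = 6
(r4,c3) = 1
(r4,c6) = 3
(r5,c1) = 6
(r5,c5) = 1
(r5,c6) = 5
(r6,c3) = 6
(r6,c4) = 5
(r6,c6) = 2
(r3,c4) = 6
(r5,c4) = 3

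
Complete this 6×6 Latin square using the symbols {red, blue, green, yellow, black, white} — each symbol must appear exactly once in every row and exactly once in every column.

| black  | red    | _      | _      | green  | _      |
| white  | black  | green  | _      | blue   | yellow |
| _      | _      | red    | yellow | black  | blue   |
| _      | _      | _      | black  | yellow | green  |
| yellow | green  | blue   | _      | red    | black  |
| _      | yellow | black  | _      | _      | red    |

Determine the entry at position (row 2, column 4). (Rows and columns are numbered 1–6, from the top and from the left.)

red

row 1 has {red,green,black}; column 6 has {red,blue,green,yellow,black} — only white is left for (r1,c6).
row 2 has {blue,green,yellow,black,white}; column 4 has {yellow,black} — only red is left for (r2,c4).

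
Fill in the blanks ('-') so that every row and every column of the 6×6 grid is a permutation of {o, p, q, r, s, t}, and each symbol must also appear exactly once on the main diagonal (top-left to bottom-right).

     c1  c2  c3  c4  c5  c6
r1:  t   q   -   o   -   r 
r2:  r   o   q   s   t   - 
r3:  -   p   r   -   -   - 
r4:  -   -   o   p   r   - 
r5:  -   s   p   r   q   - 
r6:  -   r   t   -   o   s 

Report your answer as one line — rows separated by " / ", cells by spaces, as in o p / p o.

At row 1, column 3: row 1 has {o,q,r,t}; column 3 has {o,p,q,r,t}; that leaves s.
At row 1, column 5: row 1 has {o,q,r,s,t}; column 5 has {o,q,r,t}; that leaves p.
At row 2, column 6: row 2 has {o,q,r,s,t}; column 6 has {r,s}; that leaves p.
At row 3, column 5: row 3 has {p,r}; column 5 has {o,p,q,r,t}; that leaves s.
At row 4, column 2: row 4 has {o,p,r}; column 2 has {o,p,q,r,s}; that leaves t.
At row 4, column 6: row 4 has {o,p,r,t}; column 6 has {p,r,s}; that leaves q.
At row 5, column 1: row 5 has {p,q,r,s}; column 1 has {r,t}; that leaves o.
At row 5, column 6: row 5 has {o,p,q,r,s}; column 6 has {p,q,r,s}; that leaves t.
At row 6, column 4: row 6 has {o,r,s,t}; column 4 has {o,p,r,s}; that leaves q.
At row 3, column 1: row 3 has {p,r,s}; column 1 has {o,r,t}; that leaves q.
At row 3, column 4: row 3 has {p,q,r,s}; column 4 has {o,p,q,r,s}; that leaves t.
At row 3, column 6: row 3 has {p,q,r,s,t}; column 6 has {p,q,r,s,t}; that leaves o.
At row 4, column 1: row 4 has {o,p,q,r,t}; column 1 has {o,q,r,t}; that leaves s.
At row 6, column 1: row 6 has {o,q,r,s,t}; column 1 has {o,q,r,s,t}; that leaves p.

t q s o p r / r o q s t p / q p r t s o / s t o p r q / o s p r q t / p r t q o s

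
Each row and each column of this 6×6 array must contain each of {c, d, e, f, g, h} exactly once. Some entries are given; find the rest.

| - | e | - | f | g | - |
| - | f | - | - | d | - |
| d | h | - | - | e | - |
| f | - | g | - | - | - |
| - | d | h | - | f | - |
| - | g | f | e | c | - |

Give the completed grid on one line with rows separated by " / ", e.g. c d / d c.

c e d f g h / g f e h d c / d h c g e f / f c g d h e / e d h c f g / h g f e c d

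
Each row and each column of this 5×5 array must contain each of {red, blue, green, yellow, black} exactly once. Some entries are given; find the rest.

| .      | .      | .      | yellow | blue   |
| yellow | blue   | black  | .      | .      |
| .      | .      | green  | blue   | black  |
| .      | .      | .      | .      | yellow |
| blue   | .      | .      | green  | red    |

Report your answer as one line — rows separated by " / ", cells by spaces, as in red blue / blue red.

black green red yellow blue / yellow blue black red green / red yellow green blue black / green red blue black yellow / blue black yellow green red

row 1 has {blue,yellow}; column 3 has {green,black} — only red is left for (r1,c3).
row 2 has {blue,yellow,black}; column 4 has {blue,green,yellow} — only red is left for (r2,c4).
row 2 has {red,blue,yellow,black}; column 5 has {red,blue,yellow,black} — only green is left for (r2,c5).
row 3 has {blue,green,black}; column 1 has {blue,yellow} — only red is left for (r3,c1).
row 3 has {red,blue,green,black}; column 2 has {blue} — only yellow is left for (r3,c2).
row 4 has {yellow}; column 3 has {red,green,black} — only blue is left for (r4,c3).
row 4 has {blue,yellow}; column 4 has {red,blue,green,yellow} — only black is left for (r4,c4).
row 5 has {red,blue,green}; column 2 has {blue,yellow} — only black is left for (r5,c2).
row 5 has {red,blue,green,black}; column 3 has {red,blue,green,black} — only yellow is left for (r5,c3).
row 1 has {red,blue,yellow}; column 2 has {blue,yellow,black} — only green is left for (r1,c2).
row 4 has {blue,yellow,black}; column 1 has {red,blue,yellow} — only green is left for (r4,c1).
row 4 has {blue,green,yellow,black}; column 2 has {blue,green,yellow,black} — only red is left for (r4,c2).
row 1 has {red,blue,green,yellow}; column 1 has {red,blue,green,yellow} — only black is left for (r1,c1).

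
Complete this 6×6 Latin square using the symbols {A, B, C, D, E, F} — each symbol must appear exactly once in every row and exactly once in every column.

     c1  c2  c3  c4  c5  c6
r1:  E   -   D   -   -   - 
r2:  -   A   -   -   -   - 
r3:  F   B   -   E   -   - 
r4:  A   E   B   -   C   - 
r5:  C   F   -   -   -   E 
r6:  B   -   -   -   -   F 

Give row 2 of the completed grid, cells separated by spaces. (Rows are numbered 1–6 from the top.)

D A F B E C

row 1 has {D,E}; column 2 has {A,B,E,F} — only C is left for (r1,c2).
row 2 has {A}; column 1 has {A,B,C,E,F} — only D is left for (r2,c1).
row 4 has {A,B,C,E}; column 6 has {E,F} — only D is left for (r4,c6).
row 5 has {C,E,F}; column 3 has {B,D} — only A is left for (r5,c3).
row 6 has {B,F}; column 2 has {A,B,C,E,F} — only D is left for (r6,c2).
row 3 has {B,E,F}; column 3 has {A,B,D} — only C is left for (r3,c3).
row 3 has {B,C,E,F}; column 6 has {D,E,F} — only A is left for (r3,c6).
row 4 has {A,B,C,D,E}; column 4 has {E} — only F is left for (r4,c4).
row 6 has {B,D,F}; column 3 has {A,B,C,D} — only E is left for (r6,c3).
row 6 has {B,D,E,F}; column 5 has {C} — only A is left for (r6,c5).
row 1 has {C,D,E}; column 6 has {A,D,E,F} — only B is left for (r1,c6).
row 2 has {A,D}; column 3 has {A,B,C,D,E} — only F is left for (r2,c3).
row 2 has {A,D,F}; column 6 has {A,B,D,E,F} — only C is left for (r2,c6).
row 3 has {A,B,C,E,F}; column 5 has {A,C} — only D is left for (r3,c5).
row 5 has {A,C,E,F}; column 5 has {A,C,D} — only B is left for (r5,c5).
row 6 has {A,B,D,E,F}; column 4 has {E,F} — only C is left for (r6,c4).
row 1 has {B,C,D,E}; column 4 has {C,E,F} — only A is left for (r1,c4).
row 1 has {A,B,C,D,E}; column 5 has {A,B,C,D} — only F is left for (r1,c5).
row 2 has {A,C,D,F}; column 4 has {A,C,E,F} — only B is left for (r2,c4).
row 2 has {A,B,C,D,F}; column 5 has {A,B,C,D,F} — only E is left for (r2,c5).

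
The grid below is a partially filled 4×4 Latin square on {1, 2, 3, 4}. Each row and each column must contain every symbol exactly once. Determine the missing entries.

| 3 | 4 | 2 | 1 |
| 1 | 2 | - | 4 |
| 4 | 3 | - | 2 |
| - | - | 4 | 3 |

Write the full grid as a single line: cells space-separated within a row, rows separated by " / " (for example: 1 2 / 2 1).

3 4 2 1 / 1 2 3 4 / 4 3 1 2 / 2 1 4 3

row 2 has {1,2,4}; column 3 has {2,4} — only 3 is left for (r2,c3).
row 3 has {2,3,4}; column 3 has {2,3,4} — only 1 is left for (r3,c3).
row 4 has {3,4}; column 1 has {1,3,4} — only 2 is left for (r4,c1).
row 4 has {2,3,4}; column 2 has {2,3,4} — only 1 is left for (r4,c2).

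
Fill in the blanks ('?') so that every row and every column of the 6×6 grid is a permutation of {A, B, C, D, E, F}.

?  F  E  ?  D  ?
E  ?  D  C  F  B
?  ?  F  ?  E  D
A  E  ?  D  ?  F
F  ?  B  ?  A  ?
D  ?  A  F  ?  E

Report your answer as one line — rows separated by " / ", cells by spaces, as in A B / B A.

C F E B D A / E A D C F B / B C F A E D / A E C D B F / F D B E A C / D B A F C E

At row 2, column 2: row 2 has {B,C,D,E,F}; column 2 has {E,F}; that leaves A.
At row 4, column 3: row 4 has {A,D,E,F}; column 3 has {A,B,D,E,F}; that leaves C.
At row 4, column 5: row 4 has {A,C,D,E,F}; column 5 has {A,D,E,F}; that leaves B.
At row 5, column 4: row 5 has {A,B,F}; column 4 has {C,D,F}; that leaves E.
At row 5, column 6: row 5 has {A,B,E,F}; column 6 has {B,D,E,F}; that leaves C.
At row 6, column 5: row 6 has {A,D,E,F}; column 5 has {A,B,D,E,F}; that leaves C.
At row 1, column 6: row 1 has {D,E,F}; column 6 has {B,C,D,E,F}; that leaves A.
At row 5, column 2: row 5 has {A,B,C,E,F}; column 2 has {A,E,F}; that leaves D.
At row 6, column 2: row 6 has {A,C,D,E,F}; column 2 has {A,D,E,F}; that leaves B.
At row 1, column 4: row 1 has {A,D,E,F}; column 4 has {C,D,E,F}; that leaves B.
At row 3, column 2: row 3 has {D,E,F}; column 2 has {A,B,D,E,F}; that leaves C.
At row 3, column 4: row 3 has {C,D,E,F}; column 4 has {B,C,D,E,F}; that leaves A.
At row 1, column 1: row 1 has {A,B,D,E,F}; column 1 has {A,D,E,F}; that leaves C.
At row 3, column 1: row 3 has {A,C,D,E,F}; column 1 has {A,C,D,E,F}; that leaves B.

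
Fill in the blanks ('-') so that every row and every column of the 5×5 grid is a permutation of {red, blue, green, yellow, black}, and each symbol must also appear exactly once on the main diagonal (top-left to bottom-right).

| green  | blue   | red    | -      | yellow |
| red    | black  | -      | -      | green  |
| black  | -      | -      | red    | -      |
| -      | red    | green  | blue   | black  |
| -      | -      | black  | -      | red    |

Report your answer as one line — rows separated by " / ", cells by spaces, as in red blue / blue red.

At row 1, column 4: row 1 has {red,blue,green,yellow}; column 4 has {red,blue}; that leaves black.
At row 2, column 4: row 2 has {red,green,black}; column 4 has {red,blue,black}; that leaves yellow.
At row 3, column 3: row 3 has {red,black}; column 3 has {red,green,black}; the diagonal has {red,blue,green,black}; that leaves yellow.
At row 3, column 5: row 3 has {red,yellow,black}; column 5 has {red,green,yellow,black}; that leaves blue.
At row 4, column 1: row 4 has {red,blue,green,black}; column 1 has {red,green,black}; that leaves yellow.
At row 5, column 1: row 5 has {red,black}; column 1 has {red,green,yellow,black}; that leaves blue.
At row 5, column 4: row 5 has {red,blue,black}; column 4 has {red,blue,yellow,black}; that leaves green.
At row 2, column 3: row 2 has {red,green,yellow,black}; column 3 has {red,green,yellow,black}; that leaves blue.
At row 3, column 2: row 3 has {red,blue,yellow,black}; column 2 has {red,blue,black}; that leaves green.
At row 5, column 2: row 5 has {red,blue,green,black}; column 2 has {red,blue,green,black}; that leaves yellow.

green blue red black yellow / red black blue yellow green / black green yellow red blue / yellow red green blue black / blue yellow black green red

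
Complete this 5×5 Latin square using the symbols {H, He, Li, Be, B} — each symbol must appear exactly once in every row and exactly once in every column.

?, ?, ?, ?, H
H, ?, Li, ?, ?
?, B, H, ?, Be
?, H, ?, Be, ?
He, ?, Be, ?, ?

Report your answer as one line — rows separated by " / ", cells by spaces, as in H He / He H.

Be He B Li H / H Be Li B He / Li B H He Be / B H He Be Li / He Li Be H B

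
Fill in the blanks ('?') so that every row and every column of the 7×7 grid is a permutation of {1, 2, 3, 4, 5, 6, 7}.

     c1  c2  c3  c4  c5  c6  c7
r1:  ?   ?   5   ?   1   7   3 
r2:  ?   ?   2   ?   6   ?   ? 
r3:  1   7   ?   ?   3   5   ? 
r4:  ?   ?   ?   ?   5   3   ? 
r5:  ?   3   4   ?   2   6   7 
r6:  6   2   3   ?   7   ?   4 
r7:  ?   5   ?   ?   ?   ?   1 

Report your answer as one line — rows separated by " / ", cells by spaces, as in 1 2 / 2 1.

4 6 5 2 1 7 3 / 7 1 2 3 6 4 5 / 1 7 6 4 3 5 2 / 2 4 1 7 5 3 6 / 5 3 4 1 2 6 7 / 6 2 3 5 7 1 4 / 3 5 7 6 4 2 1

row 2 has {2,6}; column 7 has {1,3,4,7} — only 5 is left for (r2,c7).
row 3 has {1,3,5,7}; column 3 has {2,3,4,5} — only 6 is left for (r3,c3).
row 3 has {1,3,5,6,7}; column 7 has {1,3,4,5,7} — only 2 is left for (r3,c7).
row 4 has {3,5}; column 7 has {1,2,3,4,5,7} — only 6 is left for (r4,c7).
row 5 has {2,3,4,6,7}; column 1 has {1,6} — only 5 is left for (r5,c1).
row 5 has {2,3,4,5,6,7}; column 4 is empty so far — only 1 is left for (r5,c4).
row 6 has {2,3,4,6,7}; column 4 has {1} — only 5 is left for (r6,c4).
row 6 has {2,3,4,5,6,7}; column 6 has {3,5,6,7} — only 1 is left for (r6,c6).
row 7 has {1,5}; column 3 has {2,3,4,5,6} — only 7 is left for (r7,c3).
row 7 has {1,5,7}; column 5 has {1,2,3,5,6,7} — only 4 is left for (r7,c5).
row 7 has {1,4,5,7}; column 6 has {1,3,5,6,7} — only 2 is left for (r7,c6).
row 2 has {2,5,6}; column 6 has {1,2,3,5,6,7} — only 4 is left for (r2,c6).
row 3 has {1,2,3,5,6,7}; column 4 has {1,5} — only 4 is left for (r3,c4).
row 4 has {3,5,6}; column 3 has {2,3,4,5,6,7} — only 1 is left for (r4,c3).
row 7 has {1,2,4,5,7}; column 1 has {1,5,6} — only 3 is left for (r7,c1).
row 7 has {1,2,3,4,5,7}; column 4 has {1,4,5} — only 6 is left for (r7,c4).
row 1 has {1,3,5,7}; column 4 has {1,4,5,6} — only 2 is left for (r1,c4).
row 2 has {2,4,5,6}; column 1 has {1,3,5,6} — only 7 is left for (r2,c1).
row 2 has {2,4,5,6,7}; column 2 has {2,3,5,7} — only 1 is left for (r2,c2).
row 2 has {1,2,4,5,6,7}; column 4 has {1,2,4,5,6} — only 3 is left for (r2,c4).
row 4 has {1,3,5,6}; column 2 has {1,2,3,5,7} — only 4 is left for (r4,c2).
row 4 has {1,3,4,5,6}; column 4 has {1,2,3,4,5,6} — only 7 is left for (r4,c4).
row 1 has {1,2,3,5,7}; column 1 has {1,3,5,6,7} — only 4 is left for (r1,c1).
row 1 has {1,2,3,4,5,7}; column 2 has {1,2,3,4,5,7} — only 6 is left for (r1,c2).
row 4 has {1,3,4,5,6,7}; column 1 has {1,3,4,5,6,7} — only 2 is left for (r4,c1).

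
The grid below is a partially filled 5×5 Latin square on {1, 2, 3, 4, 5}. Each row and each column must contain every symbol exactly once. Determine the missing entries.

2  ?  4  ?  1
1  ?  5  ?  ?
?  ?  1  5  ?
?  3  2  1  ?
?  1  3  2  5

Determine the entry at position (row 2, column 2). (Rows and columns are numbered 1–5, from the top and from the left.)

2

(r1,c2): row 1 has {1,2,4}; column 2 has {1,3}, so it must be 5.
(r1,c4): row 1 has {1,2,4,5}; column 4 has {1,2,5}, so it must be 3.
(r2,c4): row 2 has {1,5}; column 4 has {1,2,3,5}, so it must be 4.
(r4,c5): row 4 has {1,2,3}; column 5 has {1,5}, so it must be 4.
(r5,c1): row 5 has {1,2,3,5}; column 1 has {1,2}, so it must be 4.
(r2,c2): row 2 has {1,4,5}; column 2 has {1,3,5}, so it must be 2.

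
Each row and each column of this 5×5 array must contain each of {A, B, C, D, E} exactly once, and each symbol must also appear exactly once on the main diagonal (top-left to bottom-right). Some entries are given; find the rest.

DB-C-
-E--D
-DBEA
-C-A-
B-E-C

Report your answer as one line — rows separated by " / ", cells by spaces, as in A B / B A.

D B A C E / A E C B D / C D B E A / E C D A B / B A E D C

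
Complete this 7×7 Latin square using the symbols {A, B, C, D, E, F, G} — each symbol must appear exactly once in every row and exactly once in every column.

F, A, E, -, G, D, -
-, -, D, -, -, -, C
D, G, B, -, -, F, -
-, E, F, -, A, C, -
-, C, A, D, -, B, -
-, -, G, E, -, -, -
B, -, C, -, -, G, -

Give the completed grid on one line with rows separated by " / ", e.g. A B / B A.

F A E C G D B / A F D G B E C / D G B A C F E / G E F B A C D / E C A D F B G / C B G E D A F / B D C F E G A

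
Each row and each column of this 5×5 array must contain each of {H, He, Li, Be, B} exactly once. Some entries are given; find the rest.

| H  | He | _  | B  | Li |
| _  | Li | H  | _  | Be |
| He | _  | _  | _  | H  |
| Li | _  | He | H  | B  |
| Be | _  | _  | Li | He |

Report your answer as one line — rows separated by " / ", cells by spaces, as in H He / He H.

H He Be B Li / B Li H He Be / He B Li Be H / Li Be He H B / Be H B Li He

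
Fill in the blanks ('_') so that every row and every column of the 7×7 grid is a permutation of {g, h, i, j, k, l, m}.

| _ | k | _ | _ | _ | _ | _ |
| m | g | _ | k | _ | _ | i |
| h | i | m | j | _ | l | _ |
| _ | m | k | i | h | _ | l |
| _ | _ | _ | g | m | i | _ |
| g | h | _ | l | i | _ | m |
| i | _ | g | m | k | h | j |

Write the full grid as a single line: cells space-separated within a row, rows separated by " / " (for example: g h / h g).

l k i h j m g / m g h k l j i / h i m j g l k / j m k i h g l / k j l g m i h / g h j l i k m / i l g m k h j

(r1,c4) = h
(r1,c7) = g
(r2,c6) = j
(r3,c5) = g
(r3,c7) = k
(r4,c1) = j
(r4,c6) = g
(r5,c7) = h
(r6,c3) = j
(r6,c6) = k
(r7,c2) = l
(r1,c1) = l
(r1,c3) = i
(r1,c5) = j
(r1,c6) = m
(r2,c5) = l
(r5,c1) = k
(r5,c2) = j
(r5,c3) = l
(r2,c3) = h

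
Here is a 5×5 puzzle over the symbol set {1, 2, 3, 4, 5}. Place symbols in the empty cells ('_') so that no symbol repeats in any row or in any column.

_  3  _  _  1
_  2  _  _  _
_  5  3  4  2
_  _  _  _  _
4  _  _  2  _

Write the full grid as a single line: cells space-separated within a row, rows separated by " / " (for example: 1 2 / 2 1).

2 3 4 5 1 / 5 2 1 3 4 / 1 5 3 4 2 / 3 4 2 1 5 / 4 1 5 2 3

Cell (r1,c4): row 1 has {1,3}; column 4 has {2,4} → 5.
Cell (r3,c1): row 3 has {2,3,4,5}; column 1 has {4} → 1.
Cell (r5,c2): row 5 has {2,4}; column 2 has {2,3,5} → 1.
Cell (r5,c3): row 5 has {1,2,4}; column 3 has {3} → 5.
Cell (r5,c5): row 5 has {1,2,4,5}; column 5 has {1,2} → 3.
Cell (r1,c1): row 1 has {1,3,5}; column 1 has {1,4} → 2.
Cell (r1,c3): row 1 has {1,2,3,5}; column 3 has {3,5} → 4.
Cell (r2,c3): row 2 has {2}; column 3 has {3,4,5} → 1.
Cell (r2,c4): row 2 has {1,2}; column 4 has {2,4,5} → 3.
Cell (r4,c2): row 4 is empty so far; column 2 has {1,2,3,5} → 4.
Cell (r4,c3): row 4 has {4}; column 3 has {1,3,4,5} → 2.
Cell (r4,c4): row 4 has {2,4}; column 4 has {2,3,4,5} → 1.
Cell (r4,c5): row 4 has {1,2,4}; column 5 has {1,2,3} → 5.
Cell (r2,c1): row 2 has {1,2,3}; column 1 has {1,2,4} → 5.
Cell (r2,c5): row 2 has {1,2,3,5}; column 5 has {1,2,3,5} → 4.
Cell (r4,c1): row 4 has {1,2,4,5}; column 1 has {1,2,4,5} → 3.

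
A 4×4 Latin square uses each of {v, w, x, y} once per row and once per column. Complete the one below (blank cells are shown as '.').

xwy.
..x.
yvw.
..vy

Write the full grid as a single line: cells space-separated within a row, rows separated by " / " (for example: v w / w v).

(r1,c4): row 1 has {w,x,y}; column 4 has {y}, so it must be v.
(r2,c2): row 2 has {x}; column 2 has {v,w}, so it must be y.
(r2,c4): row 2 has {x,y}; column 4 has {v,y}, so it must be w.
(r3,c4): row 3 has {v,w,y}; column 4 has {v,w,y}, so it must be x.
(r4,c1): row 4 has {v,y}; column 1 has {x,y}, so it must be w.
(r4,c2): row 4 has {v,w,y}; column 2 has {v,w,y}, so it must be x.
(r2,c1): row 2 has {w,x,y}; column 1 has {w,x,y}, so it must be v.

x w y v / v y x w / y v w x / w x v y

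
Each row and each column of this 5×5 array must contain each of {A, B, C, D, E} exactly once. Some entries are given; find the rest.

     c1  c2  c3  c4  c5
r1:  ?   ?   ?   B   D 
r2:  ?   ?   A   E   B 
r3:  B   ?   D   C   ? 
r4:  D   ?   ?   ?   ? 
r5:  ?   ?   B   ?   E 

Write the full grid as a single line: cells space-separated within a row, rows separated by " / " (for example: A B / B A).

(r2,c1) = C
(r2,c2) = D
(r3,c5) = A
(r4,c4) = A
(r4,c5) = C
(r5,c1) = A
(r5,c2) = C
(r5,c4) = D
(r1,c1) = E
(r1,c2) = A
(r1,c3) = C
(r3,c2) = E
(r4,c2) = B
(r4,c3) = E

E A C B D / C D A E B / B E D C A / D B E A C / A C B D E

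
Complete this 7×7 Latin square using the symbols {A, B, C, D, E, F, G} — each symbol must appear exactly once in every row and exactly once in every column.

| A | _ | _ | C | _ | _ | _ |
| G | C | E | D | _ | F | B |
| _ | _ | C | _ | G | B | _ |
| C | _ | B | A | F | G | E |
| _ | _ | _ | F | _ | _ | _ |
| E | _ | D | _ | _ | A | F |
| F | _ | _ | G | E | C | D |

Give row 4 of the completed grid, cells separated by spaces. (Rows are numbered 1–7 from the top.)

(r1,c7) = G
(r2,c5) = A
(r3,c1) = D
(r3,c4) = E
(r3,c7) = A
(r4,c2) = D

C D B A F G E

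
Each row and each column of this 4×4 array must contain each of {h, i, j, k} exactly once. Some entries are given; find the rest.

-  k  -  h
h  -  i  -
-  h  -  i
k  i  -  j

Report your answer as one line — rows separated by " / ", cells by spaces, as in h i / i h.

i k j h / h j i k / j h k i / k i h j

row 1 has {h,k}; column 3 has {i} — only j is left for (r1,c3).
row 2 has {h,i}; column 2 has {h,i,k} — only j is left for (r2,c2).
row 2 has {h,i,j}; column 4 has {h,i,j} — only k is left for (r2,c4).
row 3 has {h,i}; column 1 has {h,k} — only j is left for (r3,c1).
row 3 has {h,i,j}; column 3 has {i,j} — only k is left for (r3,c3).
row 4 has {i,j,k}; column 3 has {i,j,k} — only h is left for (r4,c3).
row 1 has {h,j,k}; column 1 has {h,j,k} — only i is left for (r1,c1).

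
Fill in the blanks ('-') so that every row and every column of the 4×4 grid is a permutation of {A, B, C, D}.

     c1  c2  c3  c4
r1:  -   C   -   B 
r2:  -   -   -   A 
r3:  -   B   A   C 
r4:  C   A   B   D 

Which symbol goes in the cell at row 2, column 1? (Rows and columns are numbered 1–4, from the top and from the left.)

B

Cell (r1,c3): row 1 has {B,C}; column 3 has {A,B} → D.
Cell (r2,c2): row 2 has {A}; column 2 has {A,B,C} → D.
Cell (r2,c3): row 2 has {A,D}; column 3 has {A,B,D} → C.
Cell (r3,c1): row 3 has {A,B,C}; column 1 has {C} → D.
Cell (r1,c1): row 1 has {B,C,D}; column 1 has {C,D} → A.
Cell (r2,c1): row 2 has {A,C,D}; column 1 has {A,C,D} → B.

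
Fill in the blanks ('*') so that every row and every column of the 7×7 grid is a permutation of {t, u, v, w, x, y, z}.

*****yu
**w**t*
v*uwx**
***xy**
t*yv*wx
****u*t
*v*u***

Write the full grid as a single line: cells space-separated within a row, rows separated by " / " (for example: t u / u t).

(r3,c6) = z
(r3,c7) = y
(r5,c5) = z
(r7,c6) = x
(r2,c5) = v
(r2,c7) = z
(r3,c2) = t
(r5,c2) = u
(r6,c6) = v
(r7,c7) = w
(r2,c4) = y
(r4,c6) = u
(r4,c7) = v
(r6,c4) = z
(r7,c5) = t
(r1,c4) = t
(r1,c5) = w
(r2,c2) = x
(r6,c3) = x
(r7,c3) = z
(r1,c2) = z
(r1,c3) = v
(r2,c1) = u
(r4,c2) = w
(r4,c3) = t
(r6,c2) = y
(r7,c1) = y
(r1,c1) = x
(r4,c1) = z
(r6,c1) = w

x z v t w y u / u x w y v t z / v t u w x z y / z w t x y u v / t u y v z w x / w y x z u v t / y v z u t x w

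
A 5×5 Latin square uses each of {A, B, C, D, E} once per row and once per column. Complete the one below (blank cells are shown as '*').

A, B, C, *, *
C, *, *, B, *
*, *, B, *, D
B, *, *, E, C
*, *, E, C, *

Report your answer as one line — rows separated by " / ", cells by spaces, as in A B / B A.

(r1,c4): row 1 has {A,B,C}; column 4 has {B,C,E}, so it must be D.
(r1,c5): row 1 has {A,B,C,D}; column 5 has {C,D}, so it must be E.
(r2,c5): row 2 has {B,C}; column 5 has {C,D,E}, so it must be A.
(r3,c1): row 3 has {B,D}; column 1 has {A,B,C}, so it must be E.
(r3,c4): row 3 has {B,D,E}; column 4 has {B,C,D,E}, so it must be A.
(r5,c1): row 5 has {C,E}; column 1 has {A,B,C,E}, so it must be D.
(r5,c2): row 5 has {C,D,E}; column 2 has {B}, so it must be A.
(r5,c5): row 5 has {A,C,D,E}; column 5 has {A,C,D,E}, so it must be B.
(r2,c3): row 2 has {A,B,C}; column 3 has {B,C,E}, so it must be D.
(r3,c2): row 3 has {A,B,D,E}; column 2 has {A,B}, so it must be C.
(r4,c2): row 4 has {B,C,E}; column 2 has {A,B,C}, so it must be D.
(r4,c3): row 4 has {B,C,D,E}; column 3 has {B,C,D,E}, so it must be A.
(r2,c2): row 2 has {A,B,C,D}; column 2 has {A,B,C,D}, so it must be E.

A B C D E / C E D B A / E C B A D / B D A E C / D A E C B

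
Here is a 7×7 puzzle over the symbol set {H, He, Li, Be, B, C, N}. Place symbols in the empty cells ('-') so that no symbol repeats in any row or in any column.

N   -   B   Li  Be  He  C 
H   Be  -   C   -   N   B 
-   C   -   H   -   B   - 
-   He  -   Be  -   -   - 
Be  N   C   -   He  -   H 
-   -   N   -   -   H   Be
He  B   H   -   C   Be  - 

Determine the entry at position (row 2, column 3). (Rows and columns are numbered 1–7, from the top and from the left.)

He

Cell (r1,c2): row 1 has {He,Li,Be,B,C,N}; column 2 has {He,Be,B,C,N} → H.
Cell (r2,c5): row 2 has {H,Be,B,C,N}; column 5 has {He,Be,C} → Li.
Cell (r3,c1): row 3 has {H,B,C}; column 1 has {H,He,Be,N} → Li.
Cell (r3,c5): row 3 has {H,Li,B,C}; column 5 has {He,Li,Be,C} → N.
Cell (r3,c7): row 3 has {H,Li,B,C,N}; column 7 has {H,Be,B,C} → He.
Cell (r4,c3): row 4 has {He,Be}; column 3 has {H,B,C,N} → Li.
Cell (r4,c6): row 4 has {He,Li,Be}; column 6 has {H,He,Be,B,N} → C.
Cell (r4,c7): row 4 has {He,Li,Be,C}; column 7 has {H,He,Be,B,C} → N.
Cell (r5,c4): row 5 has {H,He,Be,C,N}; column 4 has {H,Li,Be,C} → B.
Cell (r5,c6): row 5 has {H,He,Be,B,C,N}; column 6 has {H,He,Be,B,C,N} → Li.
Cell (r6,c2): row 6 has {H,Be,N}; column 2 has {H,He,Be,B,C,N} → Li.
Cell (r6,c4): row 6 has {H,Li,Be,N}; column 4 has {H,Li,Be,B,C} → He.
Cell (r6,c5): row 6 has {H,He,Li,Be,N}; column 5 has {He,Li,Be,C,N} → B.
Cell (r7,c4): row 7 has {H,He,Be,B,C}; column 4 has {H,He,Li,Be,B,C} → N.
Cell (r7,c7): row 7 has {H,He,Be,B,C,N}; column 7 has {H,He,Be,B,C,N} → Li.
Cell (r2,c3): row 2 has {H,Li,Be,B,C,N}; column 3 has {H,Li,B,C,N} → He.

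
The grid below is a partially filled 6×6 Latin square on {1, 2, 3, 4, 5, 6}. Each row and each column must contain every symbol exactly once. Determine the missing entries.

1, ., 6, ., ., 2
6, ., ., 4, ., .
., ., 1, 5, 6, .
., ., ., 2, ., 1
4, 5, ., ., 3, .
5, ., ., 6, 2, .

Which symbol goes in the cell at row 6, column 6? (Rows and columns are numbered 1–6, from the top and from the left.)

3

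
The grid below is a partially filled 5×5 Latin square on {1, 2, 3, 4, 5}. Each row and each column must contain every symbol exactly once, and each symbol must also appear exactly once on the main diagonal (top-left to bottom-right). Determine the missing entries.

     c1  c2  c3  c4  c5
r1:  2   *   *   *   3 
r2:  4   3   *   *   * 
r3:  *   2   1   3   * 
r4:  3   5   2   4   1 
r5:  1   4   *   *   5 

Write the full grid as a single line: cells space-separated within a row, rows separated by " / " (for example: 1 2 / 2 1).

At row 1, column 2: row 1 has {2,3}; column 2 has {2,3,4,5}; that leaves 1.
At row 1, column 4: row 1 has {1,2,3}; column 4 has {3,4}; that leaves 5.
At row 2, column 3: row 2 has {3,4}; column 3 has {1,2}; that leaves 5.
At row 2, column 5: row 2 has {3,4,5}; column 5 has {1,3,5}; that leaves 2.
At row 3, column 1: row 3 has {1,2,3}; column 1 has {1,2,3,4}; that leaves 5.
At row 3, column 5: row 3 has {1,2,3,5}; column 5 has {1,2,3,5}; that leaves 4.
At row 5, column 3: row 5 has {1,4,5}; column 3 has {1,2,5}; that leaves 3.
At row 5, column 4: row 5 has {1,3,4,5}; column 4 has {3,4,5}; that leaves 2.
At row 1, column 3: row 1 has {1,2,3,5}; column 3 has {1,2,3,5}; that leaves 4.
At row 2, column 4: row 2 has {2,3,4,5}; column 4 has {2,3,4,5}; that leaves 1.

2 1 4 5 3 / 4 3 5 1 2 / 5 2 1 3 4 / 3 5 2 4 1 / 1 4 3 2 5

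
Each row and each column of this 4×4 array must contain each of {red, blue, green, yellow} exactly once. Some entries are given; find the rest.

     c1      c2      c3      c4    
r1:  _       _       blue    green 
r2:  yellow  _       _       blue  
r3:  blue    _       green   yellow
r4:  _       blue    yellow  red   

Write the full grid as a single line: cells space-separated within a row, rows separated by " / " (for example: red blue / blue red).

red yellow blue green / yellow green red blue / blue red green yellow / green blue yellow red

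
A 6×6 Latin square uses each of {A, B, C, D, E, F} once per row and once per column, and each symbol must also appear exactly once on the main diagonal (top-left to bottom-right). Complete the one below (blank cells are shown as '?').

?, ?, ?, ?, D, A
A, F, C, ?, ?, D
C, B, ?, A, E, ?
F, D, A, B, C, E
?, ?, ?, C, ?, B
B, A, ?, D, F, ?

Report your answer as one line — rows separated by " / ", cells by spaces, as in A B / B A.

E C B F D A / A F C E B D / C B D A E F / F D A B C E / D E F C A B / B A E D F C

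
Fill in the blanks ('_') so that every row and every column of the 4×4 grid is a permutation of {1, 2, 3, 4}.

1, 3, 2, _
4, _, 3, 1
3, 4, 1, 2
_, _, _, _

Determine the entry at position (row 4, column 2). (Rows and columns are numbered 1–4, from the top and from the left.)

(r1,c4) = 4
(r2,c2) = 2
(r4,c1) = 2
(r4,c2) = 1

1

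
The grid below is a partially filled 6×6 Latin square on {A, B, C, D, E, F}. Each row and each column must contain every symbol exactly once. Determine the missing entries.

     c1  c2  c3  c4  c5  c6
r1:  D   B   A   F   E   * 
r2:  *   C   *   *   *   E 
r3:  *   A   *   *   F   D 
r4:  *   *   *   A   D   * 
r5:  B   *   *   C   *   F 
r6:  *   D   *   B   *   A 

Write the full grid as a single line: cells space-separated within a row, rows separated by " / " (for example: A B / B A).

D B A F E C / A C F D B E / C A B E F D / E F C A D B / B E D C A F / F D E B C A

row 1 has {A,B,D,E,F}; column 6 has {A,D,E,F} — only C is left for (r1,c6).
row 2 has {C,E}; column 4 has {A,B,C,F} — only D is left for (r2,c4).
row 3 has {A,D,F}; column 4 has {A,B,C,D,F} — only E is left for (r3,c4).
row 4 has {A,D}; column 6 has {A,C,D,E,F} — only B is left for (r4,c6).
row 5 has {B,C,F}; column 2 has {A,B,C,D} — only E is left for (r5,c2).
row 5 has {B,C,E,F}; column 3 has {A} — only D is left for (r5,c3).
row 5 has {B,C,D,E,F}; column 5 has {D,E,F} — only A is left for (r5,c5).
row 6 has {A,B,D}; column 5 has {A,D,E,F} — only C is left for (r6,c5).
row 2 has {C,D,E}; column 5 has {A,C,D,E,F} — only B is left for (r2,c5).
row 3 has {A,D,E,F}; column 1 has {B,D} — only C is left for (r3,c1).
row 3 has {A,C,D,E,F}; column 3 has {A,D} — only B is left for (r3,c3).
row 4 has {A,B,D}; column 2 has {A,B,C,D,E} — only F is left for (r4,c2).
row 2 has {B,C,D,E}; column 3 has {A,B,D} — only F is left for (r2,c3).
row 4 has {A,B,D,F}; column 1 has {B,C,D} — only E is left for (r4,c1).
row 4 has {A,B,D,E,F}; column 3 has {A,B,D,F} — only C is left for (r4,c3).
row 6 has {A,B,C,D}; column 1 has {B,C,D,E} — only F is left for (r6,c1).
row 6 has {A,B,C,D,F}; column 3 has {A,B,C,D,F} — only E is left for (r6,c3).
row 2 has {B,C,D,E,F}; column 1 has {B,C,D,E,F} — only A is left for (r2,c1).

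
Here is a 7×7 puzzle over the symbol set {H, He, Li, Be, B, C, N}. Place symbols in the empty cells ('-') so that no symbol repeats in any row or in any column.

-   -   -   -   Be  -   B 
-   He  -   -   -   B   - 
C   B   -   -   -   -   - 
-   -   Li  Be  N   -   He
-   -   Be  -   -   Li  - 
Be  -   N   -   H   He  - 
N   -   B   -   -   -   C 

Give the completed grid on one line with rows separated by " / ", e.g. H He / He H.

H Li C He Be N B / Li He H N C B Be / C B He H Li Be N / B H Li Be N C He / He N Be C B Li H / Be C N B H He Li / N Be B Li He H C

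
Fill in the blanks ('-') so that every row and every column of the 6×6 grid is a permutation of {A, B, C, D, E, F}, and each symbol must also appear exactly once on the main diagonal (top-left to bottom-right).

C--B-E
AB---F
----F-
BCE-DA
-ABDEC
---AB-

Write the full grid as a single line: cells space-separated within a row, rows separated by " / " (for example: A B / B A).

C D F B A E / A B D E C F / D E A C F B / B C E F D A / F A B D E C / E F C A B D

(r1,c5) = A
(r2,c5) = C
(r4,c4) = F
(r5,c1) = F
(r6,c6) = D
(r2,c3) = D
(r2,c4) = E
(r3,c3) = A
(r3,c4) = C
(r3,c6) = B
(r6,c1) = E
(r6,c2) = F
(r6,c3) = C
(r1,c2) = D
(r1,c3) = F
(r3,c1) = D
(r3,c2) = E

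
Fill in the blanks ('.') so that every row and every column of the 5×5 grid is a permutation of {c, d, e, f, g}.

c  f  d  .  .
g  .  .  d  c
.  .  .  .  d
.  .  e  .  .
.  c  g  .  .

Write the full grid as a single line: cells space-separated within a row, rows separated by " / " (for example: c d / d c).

c f d g e / g e f d c / e g c f d / f d e c g / d c g e f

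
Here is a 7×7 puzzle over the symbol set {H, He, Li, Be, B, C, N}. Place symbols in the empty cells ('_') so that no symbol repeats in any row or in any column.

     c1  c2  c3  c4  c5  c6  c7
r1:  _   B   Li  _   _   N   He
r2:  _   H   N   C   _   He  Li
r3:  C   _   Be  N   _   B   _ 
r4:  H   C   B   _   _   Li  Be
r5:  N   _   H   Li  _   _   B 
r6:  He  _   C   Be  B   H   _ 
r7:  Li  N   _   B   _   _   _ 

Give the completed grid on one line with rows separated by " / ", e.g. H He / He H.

(r1,c1) = Be
(r1,c4) = H
(r1,c5) = C
(r2,c1) = B
(r2,c5) = Be
(r3,c7) = H
(r4,c4) = He
(r4,c5) = N
(r5,c5) = He
(r6,c2) = Li
(r6,c7) = N
(r7,c3) = He
(r7,c5) = H
(r7,c7) = C
(r3,c2) = He
(r3,c5) = Li
(r5,c2) = Be
(r5,c6) = C
(r7,c6) = Be

Be B Li H C N He / B H N C Be He Li / C He Be N Li B H / H C B He N Li Be / N Be H Li He C B / He Li C Be B H N / Li N He B H Be C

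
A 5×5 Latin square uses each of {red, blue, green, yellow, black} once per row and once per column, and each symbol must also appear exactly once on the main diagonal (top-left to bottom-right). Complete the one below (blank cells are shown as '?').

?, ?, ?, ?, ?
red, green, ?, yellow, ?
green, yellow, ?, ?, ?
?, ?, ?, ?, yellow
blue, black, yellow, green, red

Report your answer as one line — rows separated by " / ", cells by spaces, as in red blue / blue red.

(r4,c1) = black
(r4,c4) = blue
(r1,c1) = yellow
(r3,c3) = black
(r3,c4) = red
(r3,c5) = blue
(r4,c2) = red
(r4,c3) = green
(r1,c2) = blue
(r1,c3) = red
(r1,c4) = black
(r1,c5) = green
(r2,c3) = blue
(r2,c5) = black

yellow blue red black green / red green blue yellow black / green yellow black red blue / black red green blue yellow / blue black yellow green red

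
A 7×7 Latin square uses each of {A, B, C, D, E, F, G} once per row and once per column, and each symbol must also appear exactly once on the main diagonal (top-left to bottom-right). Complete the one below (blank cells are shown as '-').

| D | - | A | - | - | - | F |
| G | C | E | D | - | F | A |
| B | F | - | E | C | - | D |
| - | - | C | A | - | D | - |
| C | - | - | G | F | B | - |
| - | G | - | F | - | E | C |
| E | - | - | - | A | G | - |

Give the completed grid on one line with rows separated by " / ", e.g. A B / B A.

D E A B G C F / G C E D B F A / B F G E C A D / F B C A E D G / C A D G F B E / A G B F D E C / E D F C A G B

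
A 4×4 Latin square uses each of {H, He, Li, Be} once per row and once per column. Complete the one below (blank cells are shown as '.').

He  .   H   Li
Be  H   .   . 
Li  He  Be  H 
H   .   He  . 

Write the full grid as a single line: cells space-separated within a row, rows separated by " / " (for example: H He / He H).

He Be H Li / Be H Li He / Li He Be H / H Li He Be

row 1 has {H,He,Li}; column 2 has {H,He} — only Be is left for (r1,c2).
row 2 has {H,Be}; column 3 has {H,He,Be} — only Li is left for (r2,c3).
row 2 has {H,Li,Be}; column 4 has {H,Li} — only He is left for (r2,c4).
row 4 has {H,He}; column 2 has {H,He,Be} — only Li is left for (r4,c2).
row 4 has {H,He,Li}; column 4 has {H,He,Li} — only Be is left for (r4,c4).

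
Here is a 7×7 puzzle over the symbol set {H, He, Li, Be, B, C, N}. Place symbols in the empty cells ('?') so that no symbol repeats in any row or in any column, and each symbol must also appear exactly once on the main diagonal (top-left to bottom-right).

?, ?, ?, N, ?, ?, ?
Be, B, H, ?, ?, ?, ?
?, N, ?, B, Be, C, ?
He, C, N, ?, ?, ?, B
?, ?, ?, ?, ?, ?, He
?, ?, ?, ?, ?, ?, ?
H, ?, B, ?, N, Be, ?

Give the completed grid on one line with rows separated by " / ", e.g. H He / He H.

C H Li N B He Be / Be B H He C Li N / Li N He B Be C H / He C N Be Li H B / N Be C Li H B He / B Li Be H He N C / H He B C N Be Li

Cell (r3,c1): row 3 has {Be,B,C,N}; column 1 has {H,He,Be} → Li.
Cell (r3,c3): row 3 has {Li,Be,B,C,N}; column 3 has {H,B,N}; the diagonal has {B} → He.
Cell (r3,c7): row 3 has {He,Li,Be,B,C,N}; column 7 has {He,B} → H.
Cell (r1,c1): row 1 has {N}; column 1 has {H,He,Li,Be}; the diagonal has {He,B} → C.
Cell (r7,c7): row 7 has {H,Be,B,N}; column 7 has {H,He,B}; the diagonal has {He,B,C} → Li.
Cell (r1,c7): row 1 has {C,N}; column 7 has {H,He,Li,B} → Be.
Cell (r5,c5): row 5 has {He}; column 5 has {Be,N}; the diagonal has {He,Li,B,C} → H.
Cell (r6,c6): row 6 is empty so far; column 6 has {Be,C}; the diagonal has {H,He,Li,B,C} → N.
Cell (r6,c7): row 6 has {N}; column 7 has {H,He,Li,Be,B} → C.
Cell (r7,c2): row 7 has {H,Li,Be,B,N}; column 2 has {B,C,N} → He.
Cell (r7,c4): row 7 has {H,He,Li,Be,B,N}; column 4 has {B,N} → C.
Cell (r1,c3): row 1 has {Be,C,N}; column 3 has {H,He,B,N} → Li.
Cell (r2,c7): row 2 has {H,Be,B}; column 7 has {H,He,Li,Be,B,C} → N.
Cell (r4,c4): row 4 has {He,B,C,N}; column 4 has {B,C,N}; the diagonal has {H,He,Li,B,C,N} → Be.
Cell (r4,c5): row 4 has {He,Be,B,C,N}; column 5 has {H,Be,N} → Li.
Cell (r4,c6): row 4 has {He,Li,Be,B,C,N}; column 6 has {Be,C,N} → H.
Cell (r5,c4): row 5 has {H,He}; column 4 has {Be,B,C,N} → Li.
Cell (r5,c6): row 5 has {H,He,Li}; column 6 has {H,Be,C,N} → B.
Cell (r6,c1): row 6 has {C,N}; column 1 has {H,He,Li,Be,C} → B.
Cell (r6,c3): row 6 has {B,C,N}; column 3 has {H,He,Li,B,N} → Be.
Cell (r6,c5): row 6 has {Be,B,C,N}; column 5 has {H,Li,Be,N} → He.
Cell (r1,c2): row 1 has {Li,Be,C,N}; column 2 has {He,B,C,N} → H.
Cell (r1,c5): row 1 has {H,Li,Be,C,N}; column 5 has {H,He,Li,Be,N} → B.
Cell (r1,c6): row 1 has {H,Li,Be,B,C,N}; column 6 has {H,Be,B,C,N} → He.
Cell (r2,c4): row 2 has {H,Be,B,N}; column 4 has {Li,Be,B,C,N} → He.
Cell (r2,c5): row 2 has {H,He,Be,B,N}; column 5 has {H,He,Li,Be,B,N} → C.
Cell (r2,c6): row 2 has {H,He,Be,B,C,N}; column 6 has {H,He,Be,B,C,N} → Li.
Cell (r5,c1): row 5 has {H,He,Li,B}; column 1 has {H,He,Li,Be,B,C} → N.
Cell (r5,c2): row 5 has {H,He,Li,B,N}; column 2 has {H,He,B,C,N} → Be.
Cell (r5,c3): row 5 has {H,He,Li,Be,B,N}; column 3 has {H,He,Li,Be,B,N} → C.
Cell (r6,c2): row 6 has {He,Be,B,C,N}; column 2 has {H,He,Be,B,C,N} → Li.
Cell (r6,c4): row 6 has {He,Li,Be,B,C,N}; column 4 has {He,Li,Be,B,C,N} → H.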